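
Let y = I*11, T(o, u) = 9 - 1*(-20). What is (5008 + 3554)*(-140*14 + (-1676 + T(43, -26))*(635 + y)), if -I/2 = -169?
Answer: -61401107262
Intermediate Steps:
I = 338 (I = -2*(-169) = 338)
T(o, u) = 29 (T(o, u) = 9 + 20 = 29)
y = 3718 (y = 338*11 = 3718)
(5008 + 3554)*(-140*14 + (-1676 + T(43, -26))*(635 + y)) = (5008 + 3554)*(-140*14 + (-1676 + 29)*(635 + 3718)) = 8562*(-1960 - 1647*4353) = 8562*(-1960 - 7169391) = 8562*(-7171351) = -61401107262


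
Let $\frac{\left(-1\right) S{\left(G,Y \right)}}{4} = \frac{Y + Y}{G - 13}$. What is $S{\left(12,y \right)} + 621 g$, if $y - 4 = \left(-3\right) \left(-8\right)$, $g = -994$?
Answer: $-617050$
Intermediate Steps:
$y = 28$ ($y = 4 - -24 = 4 + 24 = 28$)
$S{\left(G,Y \right)} = - \frac{8 Y}{-13 + G}$ ($S{\left(G,Y \right)} = - 4 \frac{Y + Y}{G - 13} = - 4 \frac{2 Y}{-13 + G} = - \frac{8 Y}{-13 + G}$)
$S{\left(12,y \right)} + 621 g = \left(-8\right) 28 \frac{1}{-13 + 12} + 621 \left(-994\right) = \left(-8\right) 28 \frac{1}{-1} - 617274 = \left(-8\right) 28 \left(-1\right) - 617274 = 224 - 617274 = -617050$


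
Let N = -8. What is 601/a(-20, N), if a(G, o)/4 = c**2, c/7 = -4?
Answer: 601/3136 ≈ 0.19165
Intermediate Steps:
c = -28 (c = 7*(-4) = -28)
a(G, o) = 3136 (a(G, o) = 4*(-28)**2 = 4*784 = 3136)
601/a(-20, N) = 601/3136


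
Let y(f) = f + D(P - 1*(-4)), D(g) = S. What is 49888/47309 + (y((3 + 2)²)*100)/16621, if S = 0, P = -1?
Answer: 947460948/786322889 ≈ 1.2049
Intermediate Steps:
D(g) = 0
y(f) = f (y(f) = f + 0 = f)
49888/47309 + (y((3 + 2)²)*100)/16621 = 49888/47309 + ((3 + 2)²*100)/16621 = 49888*(1/47309) + (5²*100)*(1/16621) = 49888/47309 + (25*100)*(1/16621) = 49888/47309 + 2500*(1/16621) = 49888/47309 + 2500/16621 = 947460948/786322889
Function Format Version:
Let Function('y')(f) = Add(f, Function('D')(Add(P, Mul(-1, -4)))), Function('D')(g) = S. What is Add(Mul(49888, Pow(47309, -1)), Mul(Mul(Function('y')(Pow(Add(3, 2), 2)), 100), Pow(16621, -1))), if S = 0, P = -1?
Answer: Rational(947460948, 786322889) ≈ 1.2049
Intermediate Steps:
Function('D')(g) = 0
Function('y')(f) = f (Function('y')(f) = Add(f, 0) = f)
Add(Mul(49888, Pow(47309, -1)), Mul(Mul(Function('y')(Pow(Add(3, 2), 2)), 100), Pow(16621, -1))) = Add(Mul(49888, Pow(47309, -1)), Mul(Mul(Pow(Add(3, 2), 2), 100), Pow(16621, -1))) = Add(Mul(49888, Rational(1, 47309)), Mul(Mul(Pow(5, 2), 100), Rational(1, 16621))) = Add(Rational(49888, 47309), Mul(Mul(25, 100), Rational(1, 16621))) = Add(Rational(49888, 47309), Mul(2500, Rational(1, 16621))) = Add(Rational(49888, 47309), Rational(2500, 16621)) = Rational(947460948, 786322889)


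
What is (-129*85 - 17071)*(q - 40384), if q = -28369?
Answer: 1927559108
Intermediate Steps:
(-129*85 - 17071)*(q - 40384) = (-129*85 - 17071)*(-28369 - 40384) = (-10965 - 17071)*(-68753) = -28036*(-68753) = 1927559108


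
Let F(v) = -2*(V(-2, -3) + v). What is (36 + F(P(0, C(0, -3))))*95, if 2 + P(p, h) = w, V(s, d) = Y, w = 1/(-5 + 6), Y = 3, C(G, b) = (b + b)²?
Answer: 3040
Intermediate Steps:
C(G, b) = 4*b² (C(G, b) = (2*b)² = 4*b²)
w = 1 (w = 1/1 = 1)
V(s, d) = 3
P(p, h) = -1 (P(p, h) = -2 + 1 = -1)
F(v) = -6 - 2*v (F(v) = -2*(3 + v) = -6 - 2*v)
(36 + F(P(0, C(0, -3))))*95 = (36 + (-6 - 2*(-1)))*95 = (36 + (-6 + 2))*95 = (36 - 4)*95 = 32*95 = 3040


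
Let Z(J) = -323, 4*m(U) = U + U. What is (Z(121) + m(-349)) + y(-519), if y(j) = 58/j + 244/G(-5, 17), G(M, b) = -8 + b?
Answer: -1465139/3114 ≈ -470.50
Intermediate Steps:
m(U) = U/2 (m(U) = (U + U)/4 = (2*U)/4 = U/2)
y(j) = 244/9 + 58/j (y(j) = 58/j + 244/(-8 + 17) = 58/j + 244/9 = 244/9 + 58/j)
(Z(121) + m(-349)) + y(-519) = (-323 + (½)*(-349)) + (244/9 + 58/(-519)) = (-323 - 349/2) + (244/9 + 58*(-1/519)) = -995/2 + (244/9 - 58/519) = -995/2 + 42038/1557 = -1465139/3114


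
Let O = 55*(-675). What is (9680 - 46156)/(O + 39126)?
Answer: -36476/2001 ≈ -18.229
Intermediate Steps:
O = -37125
(9680 - 46156)/(O + 39126) = (9680 - 46156)/(-37125 + 39126) = -36476/2001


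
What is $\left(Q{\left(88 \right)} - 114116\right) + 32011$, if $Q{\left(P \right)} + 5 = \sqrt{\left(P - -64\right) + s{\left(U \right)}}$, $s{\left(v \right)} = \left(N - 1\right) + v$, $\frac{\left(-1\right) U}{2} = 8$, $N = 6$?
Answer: $-82110 + \sqrt{141} \approx -82098.0$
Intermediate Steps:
$U = -16$ ($U = \left(-2\right) 8 = -16$)
$s{\left(v \right)} = 5 + v$ ($s{\left(v \right)} = \left(6 - 1\right) + v = 5 + v$)
$Q{\left(P \right)} = -5 + \sqrt{53 + P}$ ($Q{\left(P \right)} = -5 + \sqrt{\left(P - -64\right) + \left(5 - 16\right)} = -5 + \sqrt{\left(P + 64\right) - 11} = -5 + \sqrt{\left(64 + P\right) - 11} = -5 + \sqrt{53 + P}$)
$\left(Q{\left(88 \right)} - 114116\right) + 32011 = \left(\left(-5 + \sqrt{53 + 88}\right) - 114116\right) + 32011 = \left(\left(-5 + \sqrt{141}\right) - 114116\right) + 32011 = \left(-114121 + \sqrt{141}\right) + 32011 = -82110 + \sqrt{141}$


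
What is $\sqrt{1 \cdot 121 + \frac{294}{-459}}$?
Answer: $\frac{\sqrt{313055}}{51} \approx 10.971$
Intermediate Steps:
$\sqrt{1 \cdot 121 + \frac{294}{-459}} = \sqrt{121 + 294 \left(- \frac{1}{459}\right)} = \sqrt{121 - \frac{98}{153}} = \sqrt{\frac{18415}{153}} = \frac{\sqrt{313055}}{51}$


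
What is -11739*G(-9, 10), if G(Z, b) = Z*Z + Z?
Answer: -845208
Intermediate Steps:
G(Z, b) = Z + Z² (G(Z, b) = Z² + Z = Z + Z²)
-11739*G(-9, 10) = -(-105651)*(1 - 9) = -(-105651)*(-8) = -11739*72 = -845208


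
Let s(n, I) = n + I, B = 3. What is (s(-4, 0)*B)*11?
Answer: -132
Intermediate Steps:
s(n, I) = I + n
(s(-4, 0)*B)*11 = ((0 - 4)*3)*11 = -4*3*11 = -12*11 = -132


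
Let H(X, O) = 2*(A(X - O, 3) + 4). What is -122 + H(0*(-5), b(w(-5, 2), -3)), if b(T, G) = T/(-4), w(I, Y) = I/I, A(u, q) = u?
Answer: -227/2 ≈ -113.50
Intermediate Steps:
w(I, Y) = 1
b(T, G) = -T/4 (b(T, G) = T*(-1/4) = -T/4)
H(X, O) = 8 - 2*O + 2*X (H(X, O) = 2*((X - O) + 4) = 2*(4 + X - O) = 8 - 2*O + 2*X)
-122 + H(0*(-5), b(w(-5, 2), -3)) = -122 + (8 - (-1)/2 + 2*(0*(-5))) = -122 + (8 - 2*(-1/4) + 2*0) = -122 + (8 + 1/2 + 0) = -122 + 17/2 = -227/2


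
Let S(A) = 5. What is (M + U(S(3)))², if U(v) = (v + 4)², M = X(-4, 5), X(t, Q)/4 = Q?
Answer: 10201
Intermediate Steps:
X(t, Q) = 4*Q
M = 20 (M = 4*5 = 20)
U(v) = (4 + v)²
(M + U(S(3)))² = (20 + (4 + 5)²)² = (20 + 9²)² = (20 + 81)² = 101² = 10201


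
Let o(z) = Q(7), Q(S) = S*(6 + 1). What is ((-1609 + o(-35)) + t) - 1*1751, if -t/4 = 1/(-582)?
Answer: -963499/291 ≈ -3311.0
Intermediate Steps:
t = 2/291 (t = -4/(-582) = -4*(-1/582) = 2/291 ≈ 0.0068729)
Q(S) = 7*S (Q(S) = S*7 = 7*S)
o(z) = 49 (o(z) = 7*7 = 49)
((-1609 + o(-35)) + t) - 1*1751 = ((-1609 + 49) + 2/291) - 1*1751 = (-1560 + 2/291) - 1751 = -453958/291 - 1751 = -963499/291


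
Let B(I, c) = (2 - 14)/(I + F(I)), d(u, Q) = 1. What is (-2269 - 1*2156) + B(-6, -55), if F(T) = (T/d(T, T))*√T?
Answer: (-4425*√6 + 4423*I)/(√6 - I) ≈ -4424.7 - 0.69985*I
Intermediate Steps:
F(T) = T^(3/2) (F(T) = (T/1)*√T = (T*1)*√T = T*√T = T^(3/2))
B(I, c) = -12/(I + I^(3/2)) (B(I, c) = (2 - 14)/(I + I^(3/2)) = -12/(I + I^(3/2)))
(-2269 - 1*2156) + B(-6, -55) = (-2269 - 1*2156) - 12/(-6 + (-6)^(3/2)) = (-2269 - 2156) - 12/(-6 - 6*I*√6) = -4425 - 12/(-6 - 6*I*√6)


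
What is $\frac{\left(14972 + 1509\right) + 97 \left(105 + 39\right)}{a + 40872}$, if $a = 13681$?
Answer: $\frac{30449}{54553} \approx 0.55815$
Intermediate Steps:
$\frac{\left(14972 + 1509\right) + 97 \left(105 + 39\right)}{a + 40872} = \frac{\left(14972 + 1509\right) + 97 \left(105 + 39\right)}{13681 + 40872} = \frac{16481 + 97 \cdot 144}{54553} = \left(16481 + 13968\right) \frac{1}{54553} = 30449 \cdot \frac{1}{54553} = \frac{30449}{54553}$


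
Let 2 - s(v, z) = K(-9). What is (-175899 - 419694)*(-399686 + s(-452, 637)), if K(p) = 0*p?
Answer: 238048992612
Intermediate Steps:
K(p) = 0
s(v, z) = 2 (s(v, z) = 2 - 1*0 = 2 + 0 = 2)
(-175899 - 419694)*(-399686 + s(-452, 637)) = (-175899 - 419694)*(-399686 + 2) = -595593*(-399684) = 238048992612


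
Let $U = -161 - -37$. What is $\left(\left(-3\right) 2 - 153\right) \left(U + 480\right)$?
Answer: $-56604$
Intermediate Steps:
$U = -124$ ($U = -161 + 37 = -124$)
$\left(\left(-3\right) 2 - 153\right) \left(U + 480\right) = \left(\left(-3\right) 2 - 153\right) \left(-124 + 480\right) = \left(-6 - 153\right) 356 = \left(-159\right) 356 = -56604$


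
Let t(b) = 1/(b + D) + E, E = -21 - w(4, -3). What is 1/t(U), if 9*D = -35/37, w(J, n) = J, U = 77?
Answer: -25606/639817 ≈ -0.040021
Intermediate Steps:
D = -35/333 (D = (-35/37)/9 = (-35*1/37)/9 = (⅑)*(-35/37) = -35/333 ≈ -0.10511)
E = -25 (E = -21 - 1*4 = -21 - 4 = -25)
t(b) = -25 + 1/(-35/333 + b) (t(b) = 1/(b - 35/333) - 25 = 1/(-35/333 + b) - 25 = -25 + 1/(-35/333 + b))
1/t(U) = 1/((1208 - 8325*77)/(-35 + 333*77)) = 1/((1208 - 641025)/(-35 + 25641)) = 1/(-639817/25606) = -25606/639817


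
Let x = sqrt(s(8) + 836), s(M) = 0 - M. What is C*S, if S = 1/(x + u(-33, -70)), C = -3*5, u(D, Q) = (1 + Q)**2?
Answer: -345/109499 + 10*sqrt(23)/2518477 ≈ -0.0031317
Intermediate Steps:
s(M) = -M
x = 6*sqrt(23) (x = sqrt(-1*8 + 836) = sqrt(-8 + 836) = sqrt(828) = 6*sqrt(23) ≈ 28.775)
C = -15
S = 1/(4761 + 6*sqrt(23)) (S = 1/(6*sqrt(23) + (1 - 70)**2) = 1/(6*sqrt(23) + (-69)**2) = 1/(6*sqrt(23) + 4761) = 1/(4761 + 6*sqrt(23)) ≈ 0.00020878)
C*S = -15*(23/109499 - 2*sqrt(23)/7555431) = -345/109499 + 10*sqrt(23)/2518477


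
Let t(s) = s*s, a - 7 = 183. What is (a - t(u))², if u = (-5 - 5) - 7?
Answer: 9801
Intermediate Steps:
u = -17 (u = -10 - 7 = -17)
a = 190 (a = 7 + 183 = 190)
t(s) = s²
(a - t(u))² = (190 - 1*(-17)²)² = (190 - 1*289)² = (190 - 289)² = (-99)² = 9801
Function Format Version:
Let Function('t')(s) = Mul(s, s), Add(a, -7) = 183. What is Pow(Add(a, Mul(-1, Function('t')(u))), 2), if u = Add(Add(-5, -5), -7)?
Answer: 9801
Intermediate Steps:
u = -17 (u = Add(-10, -7) = -17)
a = 190 (a = Add(7, 183) = 190)
Function('t')(s) = Pow(s, 2)
Pow(Add(a, Mul(-1, Function('t')(u))), 2) = Pow(Add(190, Mul(-1, Pow(-17, 2))), 2) = Pow(Add(190, Mul(-1, 289)), 2) = Pow(Add(190, -289), 2) = Pow(-99, 2) = 9801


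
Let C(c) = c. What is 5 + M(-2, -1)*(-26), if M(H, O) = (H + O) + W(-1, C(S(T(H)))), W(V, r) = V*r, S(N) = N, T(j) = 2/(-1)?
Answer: 31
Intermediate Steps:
T(j) = -2 (T(j) = 2*(-1) = -2)
M(H, O) = 2 + H + O (M(H, O) = (H + O) - 1*(-2) = (H + O) + 2 = 2 + H + O)
5 + M(-2, -1)*(-26) = 5 + (2 - 2 - 1)*(-26) = 5 - 1*(-26) = 5 + 26 = 31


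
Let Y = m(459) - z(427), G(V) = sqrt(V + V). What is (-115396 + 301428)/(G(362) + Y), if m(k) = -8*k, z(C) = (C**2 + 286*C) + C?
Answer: -3587510850/5950193861 - 23254*sqrt(181)/5950193861 ≈ -0.60298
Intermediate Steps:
z(C) = C**2 + 287*C
G(V) = sqrt(2)*sqrt(V) (G(V) = sqrt(2*V) = sqrt(2)*sqrt(V))
Y = -308550 (Y = -8*459 - 427*(287 + 427) = -3672 - 427*714 = -3672 - 1*304878 = -3672 - 304878 = -308550)
(-115396 + 301428)/(G(362) + Y) = (-115396 + 301428)/(sqrt(2)*sqrt(362) - 308550) = 186032/(2*sqrt(181) - 308550) = 186032/(-308550 + 2*sqrt(181))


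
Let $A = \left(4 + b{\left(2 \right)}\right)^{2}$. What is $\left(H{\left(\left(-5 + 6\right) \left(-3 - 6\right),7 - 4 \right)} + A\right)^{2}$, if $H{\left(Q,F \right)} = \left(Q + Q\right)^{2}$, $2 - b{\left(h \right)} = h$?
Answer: $115600$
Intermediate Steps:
$b{\left(h \right)} = 2 - h$
$H{\left(Q,F \right)} = 4 Q^{2}$ ($H{\left(Q,F \right)} = \left(2 Q\right)^{2} = 4 Q^{2}$)
$A = 16$ ($A = \left(4 + \left(2 - 2\right)\right)^{2} = \left(4 + 0\right)^{2} = 4^{2} = 16$)
$\left(H{\left(\left(-5 + 6\right) \left(-3 - 6\right),7 - 4 \right)} + A\right)^{2} = \left(4 \left(\left(-5 + 6\right) \left(-3 - 6\right)\right)^{2} + 16\right)^{2} = \left(4 \left(1 \left(-9\right)\right)^{2} + 16\right)^{2} = \left(4 \left(-9\right)^{2} + 16\right)^{2} = \left(4 \cdot 81 + 16\right)^{2} = \left(324 + 16\right)^{2} = 340^{2} = 115600$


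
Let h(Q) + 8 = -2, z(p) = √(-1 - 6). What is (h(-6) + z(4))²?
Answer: (10 - I*√7)² ≈ 93.0 - 52.915*I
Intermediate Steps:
z(p) = I*√7 (z(p) = √(-7) = I*√7)
h(Q) = -10 (h(Q) = -8 - 2 = -10)
(h(-6) + z(4))² = (-10 + I*√7)²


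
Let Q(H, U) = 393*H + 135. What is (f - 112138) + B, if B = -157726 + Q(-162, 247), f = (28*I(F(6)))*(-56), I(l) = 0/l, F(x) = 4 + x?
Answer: -333395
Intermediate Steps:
Q(H, U) = 135 + 393*H
I(l) = 0
f = 0 (f = (28*0)*(-56) = 0*(-56) = 0)
B = -221257 (B = -157726 + (135 + 393*(-162)) = -157726 + (135 - 63666) = -157726 - 63531 = -221257)
(f - 112138) + B = (0 - 112138) - 221257 = -112138 - 221257 = -333395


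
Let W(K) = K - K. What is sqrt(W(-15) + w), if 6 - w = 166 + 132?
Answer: 2*I*sqrt(73) ≈ 17.088*I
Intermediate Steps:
W(K) = 0
w = -292 (w = 6 - (166 + 132) = 6 - 1*298 = 6 - 298 = -292)
sqrt(W(-15) + w) = sqrt(0 - 292) = sqrt(-292) = 2*I*sqrt(73)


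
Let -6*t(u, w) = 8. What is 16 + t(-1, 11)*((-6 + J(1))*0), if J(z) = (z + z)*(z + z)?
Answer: 16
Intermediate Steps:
t(u, w) = -4/3 (t(u, w) = -1/6*8 = -4/3)
J(z) = 4*z**2 (J(z) = (2*z)*(2*z) = 4*z**2)
16 + t(-1, 11)*((-6 + J(1))*0) = 16 - 4*(-6 + 4*1**2)*0/3 = 16 - 4*(-6 + 4*1)*0/3 = 16 - 4*(-6 + 4)*0/3 = 16 - (-8)*0/3 = 16 - 4/3*0 = 16 + 0 = 16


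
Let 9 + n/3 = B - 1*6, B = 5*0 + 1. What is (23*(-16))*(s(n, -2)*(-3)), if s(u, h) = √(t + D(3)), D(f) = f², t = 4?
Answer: 1104*√13 ≈ 3980.5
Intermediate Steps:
B = 1 (B = 0 + 1 = 1)
n = -42 (n = -27 + 3*(1 - 1*6) = -27 + 3*(1 - 6) = -27 + 3*(-5) = -27 - 15 = -42)
s(u, h) = √13 (s(u, h) = √(4 + 3²) = √(4 + 9) = √13)
(23*(-16))*(s(n, -2)*(-3)) = (23*(-16))*(√13*(-3)) = -(-1104)*√13 = 1104*√13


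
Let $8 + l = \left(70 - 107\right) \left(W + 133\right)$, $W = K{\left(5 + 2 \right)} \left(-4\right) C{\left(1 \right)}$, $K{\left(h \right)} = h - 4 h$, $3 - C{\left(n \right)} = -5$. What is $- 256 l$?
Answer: $7627008$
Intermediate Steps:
$C{\left(n \right)} = 8$ ($C{\left(n \right)} = 3 - -5 = 3 + 5 = 8$)
$K{\left(h \right)} = - 3 h$
$W = 672$ ($W = - 3 \left(5 + 2\right) \left(-4\right) 8 = \left(-3\right) 7 \left(-4\right) 8 = \left(-21\right) \left(-4\right) 8 = 84 \cdot 8 = 672$)
$l = -29793$ ($l = -8 + \left(70 - 107\right) \left(672 + 133\right) = -8 - 29785 = -29793$)
$- 256 l = \left(-256\right) \left(-29793\right) = 7627008$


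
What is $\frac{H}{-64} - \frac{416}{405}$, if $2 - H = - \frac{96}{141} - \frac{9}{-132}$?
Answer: $- \frac{57246647}{53602560} \approx -1.068$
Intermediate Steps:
$H = \frac{5403}{2068}$ ($H = 2 - \left(- \frac{96}{141} - \frac{9}{-132}\right) = 2 - \left(\left(-96\right) \frac{1}{141} - - \frac{3}{44}\right) = 2 - \left(- \frac{32}{47} + \frac{3}{44}\right) = 2 - - \frac{1267}{2068} = 2 + \frac{1267}{2068} = \frac{5403}{2068} \approx 2.6127$)
$\frac{H}{-64} - \frac{416}{405} = \frac{5403}{2068 \left(-64\right)} - \frac{416}{405} = \frac{5403}{2068} \left(- \frac{1}{64}\right) - \frac{416}{405} = - \frac{5403}{132352} - \frac{416}{405} = - \frac{57246647}{53602560}$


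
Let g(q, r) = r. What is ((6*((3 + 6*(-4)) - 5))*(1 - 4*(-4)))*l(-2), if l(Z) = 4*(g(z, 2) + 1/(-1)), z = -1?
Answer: -10608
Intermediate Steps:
l(Z) = 4 (l(Z) = 4*(2 + 1/(-1)) = 4*(2 - 1) = 4*1 = 4)
((6*((3 + 6*(-4)) - 5))*(1 - 4*(-4)))*l(-2) = ((6*((3 + 6*(-4)) - 5))*(1 - 4*(-4)))*4 = ((6*((3 - 24) - 5))*(1 + 16))*4 = ((6*(-21 - 5))*17)*4 = ((6*(-26))*17)*4 = -156*17*4 = -2652*4 = -10608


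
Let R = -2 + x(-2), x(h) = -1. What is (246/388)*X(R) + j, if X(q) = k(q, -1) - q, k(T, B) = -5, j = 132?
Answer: 12681/97 ≈ 130.73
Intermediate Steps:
R = -3 (R = -2 - 1 = -3)
X(q) = -5 - q
(246/388)*X(R) + j = (246/388)*(-5 - 1*(-3)) + 132 = (246*(1/388))*(-5 + 3) + 132 = (123/194)*(-2) + 132 = -123/97 + 132 = 12681/97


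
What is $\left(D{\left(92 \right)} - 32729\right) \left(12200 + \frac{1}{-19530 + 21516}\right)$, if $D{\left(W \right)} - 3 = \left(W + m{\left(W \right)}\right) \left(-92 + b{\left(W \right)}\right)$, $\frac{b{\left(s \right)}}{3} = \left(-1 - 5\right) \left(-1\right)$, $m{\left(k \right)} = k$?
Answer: $- \frac{561414816371}{993} \approx -5.6537 \cdot 10^{8}$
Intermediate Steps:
$b{\left(s \right)} = 18$ ($b{\left(s \right)} = 3 \left(-1 - 5\right) \left(-1\right) = 3 \left(\left(-6\right) \left(-1\right)\right) = 3 \cdot 6 = 18$)
$D{\left(W \right)} = 3 - 148 W$ ($D{\left(W \right)} = 3 + \left(W + W\right) \left(-92 + 18\right) = 3 + 2 W \left(-74\right) = 3 - 148 W$)
$\left(D{\left(92 \right)} - 32729\right) \left(12200 + \frac{1}{-19530 + 21516}\right) = \left(\left(3 - 13616\right) - 32729\right) \left(12200 + \frac{1}{-19530 + 21516}\right) = \left(\left(3 - 13616\right) - 32729\right) \left(12200 + \frac{1}{1986}\right) = \left(-13613 - 32729\right) \left(12200 + \frac{1}{1986}\right) = \left(-46342\right) \frac{24229201}{1986} = - \frac{561414816371}{993}$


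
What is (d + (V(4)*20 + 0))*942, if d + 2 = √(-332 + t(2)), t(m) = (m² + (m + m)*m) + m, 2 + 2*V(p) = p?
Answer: 16956 + 942*I*√318 ≈ 16956.0 + 16798.0*I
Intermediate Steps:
V(p) = -1 + p/2
t(m) = m + 3*m² (t(m) = (m² + (2*m)*m) + m = (m² + 2*m²) + m = 3*m² + m = m + 3*m²)
d = -2 + I*√318 (d = -2 + √(-332 + 2*(1 + 3*2)) = -2 + √(-332 + 2*(1 + 6)) = -2 + √(-332 + 2*7) = -2 + √(-332 + 14) = -2 + √(-318) = -2 + I*√318 ≈ -2.0 + 17.833*I)
(d + (V(4)*20 + 0))*942 = ((-2 + I*√318) + ((-1 + (½)*4)*20 + 0))*942 = ((-2 + I*√318) + ((-1 + 2)*20 + 0))*942 = ((-2 + I*√318) + (1*20 + 0))*942 = ((-2 + I*√318) + (20 + 0))*942 = ((-2 + I*√318) + 20)*942 = (18 + I*√318)*942 = 16956 + 942*I*√318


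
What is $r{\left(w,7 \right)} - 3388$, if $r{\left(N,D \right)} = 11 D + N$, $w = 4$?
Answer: $-3307$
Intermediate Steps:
$r{\left(N,D \right)} = N + 11 D$
$r{\left(w,7 \right)} - 3388 = \left(4 + 11 \cdot 7\right) - 3388 = \left(4 + 77\right) - 3388 = 81 - 3388 = -3307$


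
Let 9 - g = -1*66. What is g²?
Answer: 5625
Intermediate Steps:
g = 75 (g = 9 - (-1)*66 = 9 - 1*(-66) = 9 + 66 = 75)
g² = 75² = 5625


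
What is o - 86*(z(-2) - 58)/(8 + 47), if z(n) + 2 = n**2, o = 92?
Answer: 9876/55 ≈ 179.56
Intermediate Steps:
z(n) = -2 + n**2
o - 86*(z(-2) - 58)/(8 + 47) = 92 - 86*((-2 + (-2)**2) - 58)/(8 + 47) = 92 - 86*((-2 + 4) - 58)/55 = 92 - 86*(2 - 58)/55 = 92 - (-4816)/55 = 92 - 86*(-56/55) = 92 + 4816/55 = 9876/55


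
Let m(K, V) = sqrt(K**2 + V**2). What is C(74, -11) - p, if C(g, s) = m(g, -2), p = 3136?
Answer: -3136 + 2*sqrt(1370) ≈ -3062.0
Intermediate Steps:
C(g, s) = sqrt(4 + g**2) (C(g, s) = sqrt(g**2 + (-2)**2) = sqrt(g**2 + 4) = sqrt(4 + g**2))
C(74, -11) - p = sqrt(4 + 74**2) - 1*3136 = sqrt(4 + 5476) - 3136 = sqrt(5480) - 3136 = 2*sqrt(1370) - 3136 = -3136 + 2*sqrt(1370)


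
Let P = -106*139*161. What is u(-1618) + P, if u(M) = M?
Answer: -2373792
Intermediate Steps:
P = -2372174 (P = -14734*161 = -2372174)
u(-1618) + P = -1618 - 2372174 = -2373792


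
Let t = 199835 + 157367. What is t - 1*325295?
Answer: 31907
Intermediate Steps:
t = 357202
t - 1*325295 = 357202 - 1*325295 = 357202 - 325295 = 31907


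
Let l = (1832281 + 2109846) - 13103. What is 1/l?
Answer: 1/3929024 ≈ 2.5452e-7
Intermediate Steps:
l = 3929024 (l = 3942127 - 13103 = 3929024)
1/l = 1/3929024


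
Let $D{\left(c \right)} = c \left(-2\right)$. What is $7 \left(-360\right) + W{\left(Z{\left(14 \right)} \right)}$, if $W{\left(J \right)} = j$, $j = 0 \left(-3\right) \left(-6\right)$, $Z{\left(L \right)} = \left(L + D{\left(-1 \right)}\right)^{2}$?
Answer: $-2520$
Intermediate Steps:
$D{\left(c \right)} = - 2 c$
$Z{\left(L \right)} = \left(2 + L\right)^{2}$ ($Z{\left(L \right)} = \left(L - -2\right)^{2} = \left(L + 2\right)^{2} = \left(2 + L\right)^{2}$)
$j = 0$ ($j = 0 \left(-6\right) = 0$)
$W{\left(J \right)} = 0$
$7 \left(-360\right) + W{\left(Z{\left(14 \right)} \right)} = 7 \left(-360\right) + 0 = -2520 + 0 = -2520$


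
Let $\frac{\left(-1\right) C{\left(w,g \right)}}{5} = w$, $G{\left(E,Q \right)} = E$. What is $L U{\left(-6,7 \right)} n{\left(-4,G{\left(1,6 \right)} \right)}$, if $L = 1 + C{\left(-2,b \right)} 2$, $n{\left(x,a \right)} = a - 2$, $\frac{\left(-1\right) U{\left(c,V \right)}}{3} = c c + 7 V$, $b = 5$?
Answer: $5355$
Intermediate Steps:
$U{\left(c,V \right)} = - 21 V - 3 c^{2}$ ($U{\left(c,V \right)} = - 3 \left(c c + 7 V\right) = - 3 \left(c^{2} + 7 V\right) = - 21 V - 3 c^{2}$)
$n{\left(x,a \right)} = -2 + a$
$C{\left(w,g \right)} = - 5 w$
$L = 21$ ($L = 1 + \left(-5\right) \left(-2\right) 2 = 1 + 10 \cdot 2 = 1 + 20 = 21$)
$L U{\left(-6,7 \right)} n{\left(-4,G{\left(1,6 \right)} \right)} = 21 \left(\left(-21\right) 7 - 3 \left(-6\right)^{2}\right) \left(-2 + 1\right) = 21 \left(-147 - 108\right) \left(-1\right) = 21 \left(-255\right) \left(-1\right) = \left(-5355\right) \left(-1\right) = 5355$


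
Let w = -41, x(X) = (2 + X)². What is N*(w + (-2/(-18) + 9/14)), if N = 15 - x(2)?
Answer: 5071/126 ≈ 40.246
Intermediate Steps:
N = -1 (N = 15 - (2 + 2)² = 15 - 1*4² = 15 - 1*16 = 15 - 16 = -1)
N*(w + (-2/(-18) + 9/14)) = -(-41 + (-2/(-18) + 9/14)) = -(-41 + (-2*(-1/18) + 9*(1/14))) = -(-41 + (⅑ + 9/14)) = -(-41 + 95/126) = -1*(-5071/126) = 5071/126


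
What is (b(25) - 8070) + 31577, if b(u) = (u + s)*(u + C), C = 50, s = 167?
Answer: 37907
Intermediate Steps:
b(u) = (50 + u)*(167 + u) (b(u) = (u + 167)*(u + 50) = (167 + u)*(50 + u) = (50 + u)*(167 + u))
(b(25) - 8070) + 31577 = ((8350 + 25**2 + 217*25) - 8070) + 31577 = ((8350 + 625 + 5425) - 8070) + 31577 = (14400 - 8070) + 31577 = 6330 + 31577 = 37907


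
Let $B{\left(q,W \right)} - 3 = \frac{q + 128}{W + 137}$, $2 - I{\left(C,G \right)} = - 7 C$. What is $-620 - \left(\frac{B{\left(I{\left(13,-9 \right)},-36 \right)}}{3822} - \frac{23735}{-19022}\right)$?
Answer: $- \frac{2280888349889}{3671455242} \approx -621.25$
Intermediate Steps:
$I{\left(C,G \right)} = 2 + 7 C$ ($I{\left(C,G \right)} = 2 - - 7 C = 2 + 7 C$)
$B{\left(q,W \right)} = 3 + \frac{128 + q}{137 + W}$ ($B{\left(q,W \right)} = 3 + \frac{q + 128}{W + 137} = 3 + \frac{128 + q}{137 + W}$)
$-620 - \left(\frac{B{\left(I{\left(13,-9 \right)},-36 \right)}}{3822} - \frac{23735}{-19022}\right) = -620 - \left(\frac{\frac{1}{137 - 36} \left(539 + \left(2 + 7 \cdot 13\right) + 3 \left(-36\right)\right)}{3822} - \frac{23735}{-19022}\right) = -620 - \left(\frac{539 + \left(2 + 91\right) - 108}{101} \cdot \frac{1}{3822} - - \frac{23735}{19022}\right) = -620 - \left(\frac{539 + 93 - 108}{101} \cdot \frac{1}{3822} + \frac{23735}{19022}\right) = -620 - \left(\frac{1}{101} \cdot 524 \cdot \frac{1}{3822} + \frac{23735}{19022}\right) = -620 - \left(\frac{524}{101} \cdot \frac{1}{3822} + \frac{23735}{19022}\right) = -620 - \left(\frac{262}{193011} + \frac{23735}{19022}\right) = -620 - \frac{4586099849}{3671455242} = - \frac{2280888349889}{3671455242}$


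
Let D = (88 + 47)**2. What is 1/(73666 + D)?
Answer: 1/91891 ≈ 1.0882e-5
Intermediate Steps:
D = 18225 (D = 135**2 = 18225)
1/(73666 + D) = 1/(73666 + 18225) = 1/91891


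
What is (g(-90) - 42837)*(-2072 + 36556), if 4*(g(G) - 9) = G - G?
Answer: -1476880752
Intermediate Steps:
g(G) = 9 (g(G) = 9 + (G - G)/4 = 9 + (1/4)*0 = 9 + 0 = 9)
(g(-90) - 42837)*(-2072 + 36556) = (9 - 42837)*(-2072 + 36556) = -42828*34484 = -1476880752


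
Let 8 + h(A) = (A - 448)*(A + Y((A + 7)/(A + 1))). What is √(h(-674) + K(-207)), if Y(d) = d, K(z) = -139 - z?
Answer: 5*√13681644474/673 ≈ 869.01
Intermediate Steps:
h(A) = -8 + (-448 + A)*(A + (7 + A)/(1 + A)) (h(A) = -8 + (A - 448)*(A + (A + 7)/(A + 1)) = -8 + (-448 + A)*(A + (7 + A)/(1 + A)))
√(h(-674) + K(-207)) = √((-3144 + (-674)³ - 897*(-674) - 446*(-674)²)/(1 - 674) + (-139 - 1*(-207))) = √((-3144 - 306182024 + 604578 - 446*454276)/(-673) + (-139 + 207)) = √(-(-3144 - 306182024 + 604578 - 202607096)/673 + 68) = √(-1/673*(-508187686) + 68) = √(508187686/673 + 68) = √(508233450/673) = 5*√13681644474/673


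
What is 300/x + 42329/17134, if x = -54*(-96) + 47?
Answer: 226563199/89627954 ≈ 2.5278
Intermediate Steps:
x = 5231 (x = 5184 + 47 = 5231)
300/x + 42329/17134 = 300/5231 + 42329/17134 = 226563199/89627954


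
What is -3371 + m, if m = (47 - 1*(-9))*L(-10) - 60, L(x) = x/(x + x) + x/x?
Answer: -3347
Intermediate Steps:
L(x) = 3/2 (L(x) = x/((2*x)) + 1 = x*(1/(2*x)) + 1 = ½ + 1 = 3/2)
m = 24 (m = (47 - 1*(-9))*(3/2) - 60 = (47 + 9)*(3/2) - 60 = 56*(3/2) - 60 = 84 - 60 = 24)
-3371 + m = -3371 + 24 = -3347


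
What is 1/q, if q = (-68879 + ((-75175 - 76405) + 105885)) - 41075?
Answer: -1/155649 ≈ -6.4247e-6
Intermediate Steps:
q = -155649 (q = (-68879 + (-151580 + 105885)) - 41075 = (-68879 - 45695) - 41075 = -114574 - 41075 = -155649)
1/q = 1/(-155649) = -1/155649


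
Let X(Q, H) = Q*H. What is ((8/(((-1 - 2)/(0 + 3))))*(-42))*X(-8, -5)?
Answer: 13440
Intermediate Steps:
X(Q, H) = H*Q
((8/(((-1 - 2)/(0 + 3))))*(-42))*X(-8, -5) = ((8/(((-1 - 2)/(0 + 3))))*(-42))*(-5*(-8)) = ((8/((-3/3)))*(-42))*40 = ((8/((-3*1/3)))*(-42))*40 = ((8/(-1))*(-42))*40 = ((8*(-1))*(-42))*40 = -8*(-42)*40 = 336*40 = 13440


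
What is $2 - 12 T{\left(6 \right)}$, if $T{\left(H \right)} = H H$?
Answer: $-430$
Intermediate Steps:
$T{\left(H \right)} = H^{2}$
$2 - 12 T{\left(6 \right)} = 2 - 12 \cdot 6^{2} = 2 - 432 = -430$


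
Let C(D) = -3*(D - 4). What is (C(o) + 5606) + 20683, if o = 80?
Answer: 26061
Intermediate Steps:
C(D) = 12 - 3*D (C(D) = -3*(-4 + D) = 12 - 3*D)
(C(o) + 5606) + 20683 = ((12 - 3*80) + 5606) + 20683 = ((12 - 240) + 5606) + 20683 = (-228 + 5606) + 20683 = 5378 + 20683 = 26061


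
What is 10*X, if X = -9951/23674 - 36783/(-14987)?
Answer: 515475075/25343017 ≈ 20.340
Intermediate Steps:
X = 103095015/50686034 (X = -9951*1/23674 - 36783*(-1/14987) = -9951/23674 + 36783/14987 = 103095015/50686034 ≈ 2.0340)
10*X = 10*(103095015/50686034) = 515475075/25343017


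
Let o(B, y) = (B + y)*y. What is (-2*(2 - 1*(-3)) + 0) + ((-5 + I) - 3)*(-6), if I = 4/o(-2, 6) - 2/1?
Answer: 49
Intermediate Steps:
o(B, y) = y*(B + y)
I = -11/6 (I = 4/((6*(-2 + 6))) - 2/1 = 4/((6*4)) - 2*1 = 4/24 - 2 = 4*(1/24) - 2 = ⅙ - 2 = -11/6 ≈ -1.8333)
(-2*(2 - 1*(-3)) + 0) + ((-5 + I) - 3)*(-6) = (-2*(2 - 1*(-3)) + 0) + ((-5 - 11/6) - 3)*(-6) = (-2*(2 + 3) + 0) + (-41/6 - 3)*(-6) = (-2*5 + 0) - 59/6*(-6) = (-10 + 0) + 59 = -10 + 59 = 49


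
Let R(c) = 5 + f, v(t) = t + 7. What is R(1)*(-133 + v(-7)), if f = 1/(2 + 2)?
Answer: -2793/4 ≈ -698.25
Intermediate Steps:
v(t) = 7 + t
f = 1/4 ≈ 0.25000
R(c) = 21/4 (R(c) = 5 + 1/4 = 21/4)
R(1)*(-133 + v(-7)) = 21*(-133 + (7 - 7))/4 = 21*(-133 + 0)/4 = (21/4)*(-133) = -2793/4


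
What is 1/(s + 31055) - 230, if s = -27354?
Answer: -851229/3701 ≈ -230.00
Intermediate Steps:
1/(s + 31055) - 230 = 1/(-27354 + 31055) - 230 = 1/3701 - 230 = -851229/3701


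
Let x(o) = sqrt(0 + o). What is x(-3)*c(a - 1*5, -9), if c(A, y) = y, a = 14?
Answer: -9*I*sqrt(3) ≈ -15.588*I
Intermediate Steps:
x(o) = sqrt(o)
x(-3)*c(a - 1*5, -9) = sqrt(-3)*(-9) = (I*sqrt(3))*(-9) = -9*I*sqrt(3)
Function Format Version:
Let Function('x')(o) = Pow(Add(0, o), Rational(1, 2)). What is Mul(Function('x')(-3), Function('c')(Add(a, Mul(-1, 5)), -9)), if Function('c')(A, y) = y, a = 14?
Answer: Mul(-9, I, Pow(3, Rational(1, 2))) ≈ Mul(-15.588, I)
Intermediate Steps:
Function('x')(o) = Pow(o, Rational(1, 2))
Mul(Function('x')(-3), Function('c')(Add(a, Mul(-1, 5)), -9)) = Mul(Pow(-3, Rational(1, 2)), -9) = Mul(Mul(I, Pow(3, Rational(1, 2))), -9) = Mul(-9, I, Pow(3, Rational(1, 2)))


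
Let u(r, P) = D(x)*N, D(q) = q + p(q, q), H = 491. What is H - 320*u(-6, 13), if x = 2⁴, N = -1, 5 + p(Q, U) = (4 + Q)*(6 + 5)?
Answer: 74411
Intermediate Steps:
p(Q, U) = 39 + 11*Q (p(Q, U) = -5 + (4 + Q)*(6 + 5) = -5 + (4 + Q)*11 = -5 + (44 + 11*Q) = 39 + 11*Q)
x = 16
D(q) = 39 + 12*q (D(q) = q + (39 + 11*q) = 39 + 12*q)
u(r, P) = -231 (u(r, P) = (39 + 12*16)*(-1) = (39 + 192)*(-1) = 231*(-1) = -231)
H - 320*u(-6, 13) = 491 - 320*(-231) = 491 + 73920 = 74411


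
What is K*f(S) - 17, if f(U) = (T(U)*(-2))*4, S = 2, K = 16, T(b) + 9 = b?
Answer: 879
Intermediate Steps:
T(b) = -9 + b
f(U) = 72 - 8*U (f(U) = ((-9 + U)*(-2))*4 = (18 - 2*U)*4 = 72 - 8*U)
K*f(S) - 17 = 16*(72 - 8*2) - 17 = 16*(72 - 16) - 17 = 16*56 - 17 = 896 - 17 = 879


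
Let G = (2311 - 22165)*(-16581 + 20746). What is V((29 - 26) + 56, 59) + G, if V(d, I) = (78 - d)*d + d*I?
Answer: -82687308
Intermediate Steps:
G = -82691910 (G = -19854*4165 = -82691910)
V(d, I) = I*d + d*(78 - d) (V(d, I) = d*(78 - d) + I*d = I*d + d*(78 - d))
V((29 - 26) + 56, 59) + G = ((29 - 26) + 56)*(78 + 59 - ((29 - 26) + 56)) - 82691910 = (3 + 56)*(78 + 59 - (3 + 56)) - 82691910 = 59*(78 + 59 - 1*59) - 82691910 = 59*(78 + 59 - 59) - 82691910 = 59*78 - 82691910 = 4602 - 82691910 = -82687308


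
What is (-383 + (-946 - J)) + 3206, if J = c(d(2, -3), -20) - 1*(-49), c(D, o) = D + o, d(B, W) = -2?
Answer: 1850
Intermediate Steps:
J = 27 (J = (-2 - 20) - 1*(-49) = -22 + 49 = 27)
(-383 + (-946 - J)) + 3206 = (-383 + (-946 - 1*27)) + 3206 = (-383 + (-946 - 27)) + 3206 = (-383 - 973) + 3206 = -1356 + 3206 = 1850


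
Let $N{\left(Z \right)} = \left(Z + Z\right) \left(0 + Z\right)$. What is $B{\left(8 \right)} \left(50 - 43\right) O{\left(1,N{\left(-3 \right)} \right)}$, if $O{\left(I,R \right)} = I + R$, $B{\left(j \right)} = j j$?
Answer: $8512$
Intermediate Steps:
$B{\left(j \right)} = j^{2}$
$N{\left(Z \right)} = 2 Z^{2}$ ($N{\left(Z \right)} = 2 Z Z = 2 Z^{2}$)
$B{\left(8 \right)} \left(50 - 43\right) O{\left(1,N{\left(-3 \right)} \right)} = 8^{2} \left(50 - 43\right) \left(1 + 2 \left(-3\right)^{2}\right) = 64 \cdot 7 \left(1 + 2 \cdot 9\right) = 448 \left(1 + 18\right) = 448 \cdot 19 = 8512$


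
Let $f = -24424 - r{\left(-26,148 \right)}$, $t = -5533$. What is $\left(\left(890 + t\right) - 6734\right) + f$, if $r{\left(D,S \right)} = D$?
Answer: $-35775$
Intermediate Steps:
$f = -24398$ ($f = -24424 - -26 = -24424 + 26 = -24398$)
$\left(\left(890 + t\right) - 6734\right) + f = \left(\left(890 - 5533\right) - 6734\right) - 24398 = \left(-4643 - 6734\right) - 24398 = -11377 - 24398 = -35775$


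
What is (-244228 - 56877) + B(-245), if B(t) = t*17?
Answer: -305270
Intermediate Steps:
B(t) = 17*t
(-244228 - 56877) + B(-245) = (-244228 - 56877) + 17*(-245) = -301105 - 4165 = -305270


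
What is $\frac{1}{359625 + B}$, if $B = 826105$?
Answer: $\frac{1}{1185730} \approx 8.4336 \cdot 10^{-7}$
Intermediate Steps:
$\frac{1}{359625 + B} = \frac{1}{359625 + 826105} = \frac{1}{1185730}$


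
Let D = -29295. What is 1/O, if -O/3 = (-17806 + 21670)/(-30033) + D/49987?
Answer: 23829517/51093643 ≈ 0.46639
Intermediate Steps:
O = 51093643/23829517 (O = -3*((-17806 + 21670)/(-30033) - 29295/49987) = -3*(3864*(-1/30033) - 29295*1/49987) = -3*(-1288/10011 - 4185/7141) = -3*(-51093643/71488551) = 51093643/23829517 ≈ 2.1441)
1/O = 1/(51093643/23829517) = 23829517/51093643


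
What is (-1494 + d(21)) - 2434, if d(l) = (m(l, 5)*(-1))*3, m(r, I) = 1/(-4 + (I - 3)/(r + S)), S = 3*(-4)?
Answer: -133525/34 ≈ -3927.2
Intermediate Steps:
S = -12
m(r, I) = 1/(-4 + (-3 + I)/(-12 + r)) (m(r, I) = 1/(-4 + (I - 3)/(r - 12)) = 1/(-4 + (-3 + I)/(-12 + r)))
d(l) = -3*(-12 + l)/(50 - 4*l) (d(l) = (((-12 + l)/(45 + 5 - 4*l))*(-1))*3 = (((-12 + l)/(50 - 4*l))*(-1))*3 = -(-12 + l)/(50 - 4*l)*3 = -3*(-12 + l)/(50 - 4*l))
(-1494 + d(21)) - 2434 = (-1494 + 3*(-12 + 21)/(2*(-25 + 2*21))) - 2434 = (-1494 + (3/2)*9/(-25 + 42)) - 2434 = (-1494 + (3/2)*9/17) - 2434 = (-1494 + (3/2)*(1/17)*9) - 2434 = (-1494 + 27/34) - 2434 = -50769/34 - 2434 = -133525/34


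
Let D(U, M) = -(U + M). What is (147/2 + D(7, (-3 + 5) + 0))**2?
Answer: 16641/4 ≈ 4160.3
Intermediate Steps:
D(U, M) = -M - U (D(U, M) = -(M + U) = -M - U)
(147/2 + D(7, (-3 + 5) + 0))**2 = (147/2 + (-((-3 + 5) + 0) - 1*7))**2 = (147*(1/2) + (-(2 + 0) - 7))**2 = (147/2 + (-1*2 - 7))**2 = (147/2 + (-2 - 7))**2 = (147/2 - 9)**2 = (129/2)**2 = 16641/4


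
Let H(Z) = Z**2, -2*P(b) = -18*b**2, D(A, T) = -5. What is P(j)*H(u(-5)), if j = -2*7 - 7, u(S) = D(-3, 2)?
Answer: 99225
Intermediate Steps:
u(S) = -5
j = -21 (j = -14 - 7 = -21)
P(b) = 9*b**2 (P(b) = -(-9)*b**2 = 9*b**2)
P(j)*H(u(-5)) = (9*(-21)**2)*(-5)**2 = (9*441)*25 = 3969*25 = 99225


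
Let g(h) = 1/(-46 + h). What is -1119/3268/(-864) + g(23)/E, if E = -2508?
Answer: 98497/238119552 ≈ 0.00041365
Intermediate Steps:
-1119/3268/(-864) + g(23)/E = -1119/3268/(-864) + 1/((-46 + 23)*(-2508)) = -1119*1/3268*(-1/864) - 1/2508/(-23) = -1119/3268*(-1/864) - 1/23*(-1/2508) = 373/941184 + 1/57684 = 98497/238119552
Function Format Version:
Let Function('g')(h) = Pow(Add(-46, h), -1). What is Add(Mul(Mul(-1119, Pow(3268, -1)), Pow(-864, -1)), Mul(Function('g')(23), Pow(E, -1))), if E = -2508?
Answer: Rational(98497, 238119552) ≈ 0.00041365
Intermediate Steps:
Add(Mul(Mul(-1119, Pow(3268, -1)), Pow(-864, -1)), Mul(Function('g')(23), Pow(E, -1))) = Add(Mul(Mul(-1119, Pow(3268, -1)), Pow(-864, -1)), Mul(Pow(Add(-46, 23), -1), Pow(-2508, -1))) = Add(Mul(Mul(-1119, Rational(1, 3268)), Rational(-1, 864)), Mul(Pow(-23, -1), Rational(-1, 2508))) = Add(Mul(Rational(-1119, 3268), Rational(-1, 864)), Mul(Rational(-1, 23), Rational(-1, 2508))) = Add(Rational(373, 941184), Rational(1, 57684)) = Rational(98497, 238119552)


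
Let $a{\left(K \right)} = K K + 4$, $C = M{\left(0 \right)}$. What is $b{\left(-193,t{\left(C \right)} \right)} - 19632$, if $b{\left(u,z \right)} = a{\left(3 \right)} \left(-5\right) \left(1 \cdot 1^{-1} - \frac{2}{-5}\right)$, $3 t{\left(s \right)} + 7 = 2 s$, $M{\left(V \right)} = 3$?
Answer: $-19723$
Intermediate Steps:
$C = 3$
$a{\left(K \right)} = 4 + K^{2}$ ($a{\left(K \right)} = K^{2} + 4 = 4 + K^{2}$)
$t{\left(s \right)} = - \frac{7}{3} + \frac{2 s}{3}$
$b{\left(u,z \right)} = -91$ ($b{\left(u,z \right)} = \left(4 + 3^{2}\right) \left(-5\right) \left(1 \cdot 1^{-1} - \frac{2}{-5}\right) = \left(4 + 9\right) \left(-5\right) \left(1 \cdot 1 - - \frac{2}{5}\right) = 13 \left(-5\right) \left(1 + \frac{2}{5}\right) = \left(-65\right) \frac{7}{5} = -91$)
$b{\left(-193,t{\left(C \right)} \right)} - 19632 = -91 - 19632 = -19723$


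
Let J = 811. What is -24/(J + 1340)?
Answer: -8/717 ≈ -0.011158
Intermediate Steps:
-24/(J + 1340) = -24/(811 + 1340) = -24/2151 = -24*1/2151 = -8/717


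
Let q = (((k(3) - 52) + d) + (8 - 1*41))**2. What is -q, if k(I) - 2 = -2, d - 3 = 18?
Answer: -4096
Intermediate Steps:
d = 21 (d = 3 + 18 = 21)
k(I) = 0 (k(I) = 2 - 2 = 0)
q = 4096 (q = (((0 - 52) + 21) + (8 - 1*41))**2 = ((-52 + 21) + (8 - 41))**2 = (-31 - 33)**2 = (-64)**2 = 4096)
-q = -1*4096 = -4096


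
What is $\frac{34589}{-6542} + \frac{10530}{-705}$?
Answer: $- \frac{6218167}{307474} \approx -20.223$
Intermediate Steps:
$\frac{34589}{-6542} + \frac{10530}{-705} = 34589 \left(- \frac{1}{6542}\right) + 10530 \left(- \frac{1}{705}\right) = - \frac{34589}{6542} - \frac{702}{47} = - \frac{6218167}{307474}$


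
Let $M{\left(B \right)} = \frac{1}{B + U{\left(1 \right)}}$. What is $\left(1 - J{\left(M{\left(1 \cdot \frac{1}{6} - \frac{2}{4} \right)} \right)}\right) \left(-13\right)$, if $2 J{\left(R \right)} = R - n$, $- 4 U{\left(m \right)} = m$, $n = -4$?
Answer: $\frac{13}{7} \approx 1.8571$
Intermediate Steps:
$U{\left(m \right)} = - \frac{m}{4}$
$M{\left(B \right)} = \frac{1}{- \frac{1}{4} + B}$ ($M{\left(B \right)} = \frac{1}{B - \frac{1}{4}} = \frac{1}{- \frac{1}{4} + B}$)
$J{\left(R \right)} = 2 + \frac{R}{2}$ ($J{\left(R \right)} = \frac{R - -4}{2} = \frac{R + 4}{2} = \frac{4 + R}{2} = 2 + \frac{R}{2}$)
$\left(1 - J{\left(M{\left(1 \cdot \frac{1}{6} - \frac{2}{4} \right)} \right)}\right) \left(-13\right) = \left(1 - \left(2 + \frac{4 \frac{1}{-1 + 4 \left(1 \cdot \frac{1}{6} - \frac{2}{4}\right)}}{2}\right)\right) \left(-13\right) = \left(1 - \left(2 + \frac{4 \frac{1}{-1 + 4 \left(1 \cdot \frac{1}{6} - \frac{1}{2}\right)}}{2}\right)\right) \left(-13\right) = \left(1 - \left(2 + \frac{4 \frac{1}{-1 + 4 \left(\frac{1}{6} - \frac{1}{2}\right)}}{2}\right)\right) \left(-13\right) = \left(1 - \left(2 + \frac{4 \frac{1}{-1 + 4 \left(- \frac{1}{3}\right)}}{2}\right)\right) \left(-13\right) = \left(1 - \left(2 + \frac{4 \frac{1}{-1 - \frac{4}{3}}}{2}\right)\right) \left(-13\right) = \left(1 - \left(2 + \frac{4 \frac{1}{- \frac{7}{3}}}{2}\right)\right) \left(-13\right) = \left(1 - \left(2 + \frac{4 \left(- \frac{3}{7}\right)}{2}\right)\right) \left(-13\right) = \left(1 - \left(2 + \frac{1}{2} \left(- \frac{12}{7}\right)\right)\right) \left(-13\right) = \left(1 - \left(2 - \frac{6}{7}\right)\right) \left(-13\right) = \left(1 - \frac{8}{7}\right) \left(-13\right) = \left(- \frac{1}{7}\right) \left(-13\right) = \frac{13}{7}$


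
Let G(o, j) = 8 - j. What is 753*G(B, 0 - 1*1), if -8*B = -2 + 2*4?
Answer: 6777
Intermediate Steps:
B = -¾ (B = -(-2 + 2*4)/8 = -(-2 + 8)/8 = -⅛*6 = -¾ ≈ -0.75000)
753*G(B, 0 - 1*1) = 753*(8 - (0 - 1*1)) = 753*(8 - (0 - 1)) = 753*(8 - 1*(-1)) = 753*(8 + 1) = 753*9 = 6777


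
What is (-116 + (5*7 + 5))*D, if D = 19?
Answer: -1444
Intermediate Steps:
(-116 + (5*7 + 5))*D = (-116 + (5*7 + 5))*19 = (-116 + (35 + 5))*19 = (-116 + 40)*19 = -76*19 = -1444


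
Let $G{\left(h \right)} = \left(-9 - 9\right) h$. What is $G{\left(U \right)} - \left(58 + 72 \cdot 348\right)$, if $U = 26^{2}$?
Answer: $-37282$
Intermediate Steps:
$U = 676$
$G{\left(h \right)} = - 18 h$
$G{\left(U \right)} - \left(58 + 72 \cdot 348\right) = \left(-18\right) 676 - \left(58 + 72 \cdot 348\right) = -12168 - \left(58 + 25056\right) = -12168 - 25114 = -37282$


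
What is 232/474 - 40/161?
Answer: 9196/38157 ≈ 0.24100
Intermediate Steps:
232/474 - 40/161 = 232*(1/474) - 40*1/161 = 116/237 - 40/161 = 9196/38157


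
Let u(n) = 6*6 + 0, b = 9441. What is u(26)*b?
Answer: 339876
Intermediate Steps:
u(n) = 36 (u(n) = 36 + 0 = 36)
u(26)*b = 36*9441 = 339876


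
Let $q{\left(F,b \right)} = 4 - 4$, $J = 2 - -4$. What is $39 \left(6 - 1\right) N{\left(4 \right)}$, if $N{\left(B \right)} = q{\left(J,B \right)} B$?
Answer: $0$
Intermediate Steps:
$J = 6$ ($J = 2 + 4 = 6$)
$q{\left(F,b \right)} = 0$ ($q{\left(F,b \right)} = 4 - 4 = 0$)
$N{\left(B \right)} = 0$ ($N{\left(B \right)} = 0 B = 0$)
$39 \left(6 - 1\right) N{\left(4 \right)} = 39 \left(6 - 1\right) 0 = 39 \cdot 5 \cdot 0 = 195 \cdot 0 = 0$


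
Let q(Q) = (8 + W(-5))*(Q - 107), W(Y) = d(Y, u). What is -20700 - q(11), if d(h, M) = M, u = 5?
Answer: -19452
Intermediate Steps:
W(Y) = 5
q(Q) = -1391 + 13*Q (q(Q) = (8 + 5)*(Q - 107) = 13*(-107 + Q) = -1391 + 13*Q)
-20700 - q(11) = -20700 - (-1391 + 13*11) = -20700 - (-1391 + 143) = -20700 - 1*(-1248) = -20700 + 1248 = -19452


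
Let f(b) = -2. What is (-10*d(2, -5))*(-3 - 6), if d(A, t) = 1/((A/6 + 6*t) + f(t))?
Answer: -54/19 ≈ -2.8421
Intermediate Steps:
d(A, t) = 1/(-2 + 6*t + A/6) (d(A, t) = 1/((A/6 + 6*t) - 2) = 1/((6*t + A/6) - 2) = 1/(-2 + 6*t + A/6))
(-10*d(2, -5))*(-3 - 6) = (-60/(-12 + 2 + 36*(-5)))*(-3 - 6) = -60/(-12 + 2 - 180)*(-9) = -60/(-190)*(-9) = -60*(-1)/190*(-9) = -10*(-3/95)*(-9) = (6/19)*(-9) = -54/19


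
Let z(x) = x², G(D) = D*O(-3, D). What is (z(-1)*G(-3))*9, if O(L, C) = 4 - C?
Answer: -189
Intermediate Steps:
G(D) = D*(4 - D)
(z(-1)*G(-3))*9 = ((-1)²*(-3*(4 - 1*(-3))))*9 = (1*(-3*(4 + 3)))*9 = (1*(-3*7))*9 = (1*(-21))*9 = -21*9 = -189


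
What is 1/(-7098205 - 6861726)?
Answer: -1/13959931 ≈ -7.1634e-8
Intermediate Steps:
1/(-7098205 - 6861726) = 1/(-13959931) = -1/13959931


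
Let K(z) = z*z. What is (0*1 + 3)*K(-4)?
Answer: 48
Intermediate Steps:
K(z) = z²
(0*1 + 3)*K(-4) = (0*1 + 3)*(-4)² = (0 + 3)*16 = 3*16 = 48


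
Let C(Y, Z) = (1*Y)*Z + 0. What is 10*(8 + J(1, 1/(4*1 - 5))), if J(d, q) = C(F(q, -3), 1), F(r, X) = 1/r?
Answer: 70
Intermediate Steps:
C(Y, Z) = Y*Z (C(Y, Z) = Y*Z + 0 = Y*Z)
J(d, q) = 1/q
10*(8 + J(1, 1/(4*1 - 5))) = 10*(8 + 1/(1/(4*1 - 5))) = 10*(8 + 1/(1/(4 - 5))) = 10*(8 + 1/(1/(-1))) = 10*(8 + 1/(-1)) = 10*(8 - 1) = 10*7 = 70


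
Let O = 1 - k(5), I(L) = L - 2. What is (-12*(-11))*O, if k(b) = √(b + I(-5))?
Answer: 132 - 132*I*√2 ≈ 132.0 - 186.68*I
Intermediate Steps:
I(L) = -2 + L
k(b) = √(-7 + b) (k(b) = √(b + (-2 - 5)) = √(b - 7) = √(-7 + b))
O = 1 - I*√2 (O = 1 - √(-7 + 5) = 1 - √(-2) = 1 - I*√2 ≈ 1.0 - 1.4142*I)
(-12*(-11))*O = (-12*(-11))*(1 - I*√2) = 132*(1 - I*√2) = 132 - 132*I*√2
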